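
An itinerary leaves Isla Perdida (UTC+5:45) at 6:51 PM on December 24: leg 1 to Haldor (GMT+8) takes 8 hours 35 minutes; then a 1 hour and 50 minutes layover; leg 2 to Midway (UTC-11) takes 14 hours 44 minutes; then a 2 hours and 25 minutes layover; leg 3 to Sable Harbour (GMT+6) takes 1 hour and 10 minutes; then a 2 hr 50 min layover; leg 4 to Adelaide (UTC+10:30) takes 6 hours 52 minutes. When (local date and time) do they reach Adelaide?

Convert departure to UTC: 6:51 PM − 5:45 = 1:06 PM UTC on Dec 24.
Add 8 hours 35 minutes leg 1 → 9:41 PM UTC.
Add 1 hour 50 minutes layover in Haldor → 11:31 PM UTC.
Add 14 hours 44 minutes leg 2 → 2:15 PM UTC (Dec 25).
Add 2 hours and 25 minutes layover in Midway → 4:40 PM UTC.
Add 1 hour 10 minutes leg 3 → 5:50 PM UTC.
Add 2 hours and 50 minutes layover in Sable Harbour → 8:40 PM UTC.
Add 6 hours and 52 minutes leg 4 → 3:32 AM UTC (Dec 26).
Adelaide is UTC+10:30, so local arrival = 3:32 AM + 10:30 = 2:02 PM on Dec 26.

2:02 PM on December 26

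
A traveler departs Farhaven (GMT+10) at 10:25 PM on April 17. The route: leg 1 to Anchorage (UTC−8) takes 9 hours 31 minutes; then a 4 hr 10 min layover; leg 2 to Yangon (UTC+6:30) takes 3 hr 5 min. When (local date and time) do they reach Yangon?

11:41 AM on April 18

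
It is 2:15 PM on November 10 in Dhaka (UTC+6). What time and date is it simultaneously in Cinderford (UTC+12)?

In UTC: 2:15 PM − 6:00 = 8:15 AM on Nov 10.
Cinderford is UTC+12:00: 8:15 AM + 12:00 = 8:15 PM on Nov 10.

8:15 PM on November 10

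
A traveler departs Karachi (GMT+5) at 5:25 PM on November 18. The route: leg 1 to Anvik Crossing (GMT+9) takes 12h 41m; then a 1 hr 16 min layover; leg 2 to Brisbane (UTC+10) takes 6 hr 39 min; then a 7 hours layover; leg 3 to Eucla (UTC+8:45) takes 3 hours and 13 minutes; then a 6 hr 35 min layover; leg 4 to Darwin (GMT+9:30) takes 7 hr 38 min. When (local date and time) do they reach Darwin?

6:57 PM on Nov 20

Convert departure to UTC: 5:25 PM − 5:00 = 12:25 PM UTC on Nov 18.
Add 12 hours 41 minutes leg 1 → 1:06 AM UTC (Nov 19).
Add 1 hour 16 minutes layover in Anvik Crossing → 2:22 AM UTC.
Add 6 hours 39 minutes leg 2 → 9:01 AM UTC.
Add 7 hours layover in Brisbane → 4:01 PM UTC.
Add 3 hours 13 minutes leg 3 → 7:14 PM UTC.
Add 6 hours 35 minutes layover in Eucla → 1:49 AM UTC (Nov 20).
Add 7 hours 38 minutes leg 4 → 9:27 AM UTC.
Darwin is UTC+9:30, so local arrival = 9:27 AM + 9:30 = 6:57 PM on Nov 20.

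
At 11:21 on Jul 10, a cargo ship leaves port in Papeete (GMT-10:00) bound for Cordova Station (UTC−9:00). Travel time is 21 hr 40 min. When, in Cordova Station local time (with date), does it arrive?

Convert departure to UTC: 11:21 + 10:00 = 21:21 UTC on Jul 10.
Add 21 hours and 40 minutes travel time → 19:01 UTC (Jul 11).
Cordova Station is UTC−9:00, so local arrival = 19:01 − 9:00 = 10:01 on Jul 11.

10:01 on July 11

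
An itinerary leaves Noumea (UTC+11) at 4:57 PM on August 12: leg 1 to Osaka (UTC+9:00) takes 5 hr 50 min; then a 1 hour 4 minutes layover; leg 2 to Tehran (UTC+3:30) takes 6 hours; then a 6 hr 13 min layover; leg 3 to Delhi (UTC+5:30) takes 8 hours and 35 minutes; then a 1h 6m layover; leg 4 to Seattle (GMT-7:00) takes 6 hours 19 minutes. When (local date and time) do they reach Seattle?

Convert departure to UTC: 4:57 PM − 11:00 = 5:57 AM UTC on Aug 12.
Add 5 hours and 50 minutes leg 1 → 11:47 AM UTC.
Add 1 hour and 4 minutes layover in Osaka → 12:51 PM UTC.
Add 6 hours leg 2 → 6:51 PM UTC.
Add 6 hours and 13 minutes layover in Tehran → 1:04 AM UTC (Aug 13).
Add 8 hours 35 minutes leg 3 → 9:39 AM UTC.
Add 1 hour 6 minutes layover in Delhi → 10:45 AM UTC.
Add 6 hours 19 minutes leg 4 → 5:04 PM UTC.
Seattle is UTC−7:00, so local arrival = 5:04 PM − 7:00 = 10:04 AM on Aug 13.

10:04 AM on August 13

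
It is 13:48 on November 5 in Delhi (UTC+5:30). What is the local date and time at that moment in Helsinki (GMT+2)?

In UTC: 13:48 − 5:30 = 08:18 on Nov 5.
Helsinki is UTC+2:00: 08:18 + 2:00 = 10:18 on Nov 5.

10:18 on November 5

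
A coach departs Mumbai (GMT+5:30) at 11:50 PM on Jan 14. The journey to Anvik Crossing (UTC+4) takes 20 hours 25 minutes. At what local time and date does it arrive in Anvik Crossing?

6:45 PM on Jan 15

Convert departure to UTC: 11:50 PM − 5:30 = 6:20 PM UTC on Jan 14.
Add 20 hours and 25 minutes travel time → 2:45 PM UTC (Jan 15).
Anvik Crossing is UTC+4:00, so local arrival = 2:45 PM + 4:00 = 6:45 PM on Jan 15.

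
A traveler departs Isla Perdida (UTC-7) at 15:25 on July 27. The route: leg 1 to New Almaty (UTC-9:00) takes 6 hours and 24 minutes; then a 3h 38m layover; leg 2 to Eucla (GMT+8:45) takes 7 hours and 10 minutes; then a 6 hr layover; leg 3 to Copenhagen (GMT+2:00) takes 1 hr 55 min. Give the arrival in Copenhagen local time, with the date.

01:32 on July 29

Convert departure to UTC: 15:25 + 7:00 = 22:25 UTC on Jul 27.
Add 6 hours and 24 minutes leg 1 → 04:49 UTC (Jul 28).
Add 3 hours and 38 minutes layover in New Almaty → 08:27 UTC.
Add 7 hours and 10 minutes leg 2 → 15:37 UTC.
Add 6 hours layover in Eucla → 21:37 UTC.
Add 1 hour 55 minutes leg 3 → 23:32 UTC.
Copenhagen is UTC+2:00, so local arrival = 23:32 + 2:00 = 01:32 on Jul 29.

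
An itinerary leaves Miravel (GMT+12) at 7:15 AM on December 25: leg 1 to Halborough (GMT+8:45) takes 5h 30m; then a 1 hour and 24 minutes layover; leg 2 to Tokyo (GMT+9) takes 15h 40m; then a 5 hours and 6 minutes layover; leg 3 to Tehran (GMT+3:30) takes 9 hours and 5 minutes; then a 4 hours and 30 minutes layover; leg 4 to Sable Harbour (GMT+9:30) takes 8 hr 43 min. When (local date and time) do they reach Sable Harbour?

Convert departure to UTC: 7:15 AM − 12:00 = 7:15 PM UTC on Dec 24.
Add 5 hours 30 minutes leg 1 → 12:45 AM UTC (Dec 25).
Add 1 hour 24 minutes layover in Halborough → 2:09 AM UTC.
Add 15 hours 40 minutes leg 2 → 5:49 PM UTC.
Add 5 hours and 6 minutes layover in Tokyo → 10:55 PM UTC.
Add 9 hours and 5 minutes leg 3 → 8:00 AM UTC (Dec 26).
Add 4 hours and 30 minutes layover in Tehran → 12:30 PM UTC.
Add 8 hours 43 minutes leg 4 → 9:13 PM UTC.
Sable Harbour is UTC+9:30, so local arrival = 9:13 PM + 9:30 = 6:43 AM on Dec 27.

6:43 AM on Dec 27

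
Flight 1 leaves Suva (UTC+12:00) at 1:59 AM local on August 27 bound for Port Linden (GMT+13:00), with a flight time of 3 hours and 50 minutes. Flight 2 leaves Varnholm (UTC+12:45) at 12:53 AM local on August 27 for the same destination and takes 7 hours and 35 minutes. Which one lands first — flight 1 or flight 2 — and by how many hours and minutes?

the first, by 1 hour 54 minutes

Flight 1 in UTC: 1:59 AM − 12:00 = 1:59 PM on Aug 26.
+3 hours 50 minutes → arrive 5:49 PM UTC on Aug 26.
Flight 2 in UTC: 12:53 AM − 12:45 = 12:08 PM on Aug 26.
+7 hours 35 minutes → arrive 7:43 PM UTC on Aug 26.
Flight 1 lands earlier by 1 hour 54 minutes.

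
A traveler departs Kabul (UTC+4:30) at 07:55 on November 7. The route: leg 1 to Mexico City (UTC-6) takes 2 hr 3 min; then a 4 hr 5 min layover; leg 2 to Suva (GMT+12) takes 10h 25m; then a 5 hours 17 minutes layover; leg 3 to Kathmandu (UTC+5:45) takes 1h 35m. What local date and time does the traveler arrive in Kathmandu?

08:35 on November 8

Convert departure to UTC: 07:55 − 4:30 = 03:25 UTC on Nov 7.
Add 2 hours 3 minutes leg 1 → 05:28 UTC.
Add 4 hours 5 minutes layover in Mexico City → 09:33 UTC.
Add 10 hours and 25 minutes leg 2 → 19:58 UTC.
Add 5 hours 17 minutes layover in Suva → 01:15 UTC (Nov 8).
Add 1 hour and 35 minutes leg 3 → 02:50 UTC.
Kathmandu is UTC+5:45, so local arrival = 02:50 + 5:45 = 08:35 on Nov 8.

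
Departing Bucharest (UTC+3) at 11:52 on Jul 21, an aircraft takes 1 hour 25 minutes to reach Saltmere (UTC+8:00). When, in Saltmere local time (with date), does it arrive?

Convert departure to UTC: 11:52 − 3:00 = 08:52 UTC on Jul 21.
Add 1 hour and 25 minutes travel time → 10:17 UTC.
Saltmere is UTC+8:00, so local arrival = 10:17 + 8:00 = 18:17 on Jul 21.

18:17 on July 21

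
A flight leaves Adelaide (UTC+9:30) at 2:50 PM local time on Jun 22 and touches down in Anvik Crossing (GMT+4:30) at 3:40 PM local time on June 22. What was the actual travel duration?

5 hours 50 minutes

Departure in UTC: 2:50 PM − 9:30 = 5:20 AM on Jun 22.
Arrival in UTC: 3:40 PM − 4:30 = 11:10 AM on Jun 22.
Elapsed = 11:10 AM − 5:20 AM = 5 hours 50 minutes.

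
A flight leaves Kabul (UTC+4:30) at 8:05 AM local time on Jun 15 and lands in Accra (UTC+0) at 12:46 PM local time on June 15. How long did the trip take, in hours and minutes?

9 hours 11 minutes

Departure in UTC: 8:05 AM − 4:30 = 3:35 AM on Jun 15.
Arrival is already UTC: 12:46 PM on Jun 15.
Elapsed = 12:46 PM − 3:35 AM = 9 hours 11 minutes.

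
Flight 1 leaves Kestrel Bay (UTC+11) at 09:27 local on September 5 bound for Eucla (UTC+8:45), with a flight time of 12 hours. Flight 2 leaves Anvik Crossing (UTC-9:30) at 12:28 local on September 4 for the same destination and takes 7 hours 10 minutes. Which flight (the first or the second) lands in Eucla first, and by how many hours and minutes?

the second, by 5 hours 19 minutes

Flight 1 in UTC: 09:27 − 11:00 = 22:27 on Sep 4.
+12 hours → arrive 10:27 UTC on Sep 5.
Flight 2 in UTC: 12:28 + 9:30 = 21:58 on Sep 4.
+7 hours 10 minutes → arrive 05:08 UTC on Sep 5.
Flight 2 lands earlier by 5 hours 19 minutes.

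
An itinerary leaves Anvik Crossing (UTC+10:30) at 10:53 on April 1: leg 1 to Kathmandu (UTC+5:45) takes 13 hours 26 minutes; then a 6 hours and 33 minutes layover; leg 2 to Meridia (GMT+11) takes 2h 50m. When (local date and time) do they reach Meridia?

10:12 on April 2

Convert departure to UTC: 10:53 − 10:30 = 00:23 UTC on Apr 1.
Add 13 hours and 26 minutes leg 1 → 13:49 UTC.
Add 6 hours and 33 minutes layover in Kathmandu → 20:22 UTC.
Add 2 hours and 50 minutes leg 2 → 23:12 UTC.
Meridia is UTC+11:00, so local arrival = 23:12 + 11:00 = 10:12 on Apr 2.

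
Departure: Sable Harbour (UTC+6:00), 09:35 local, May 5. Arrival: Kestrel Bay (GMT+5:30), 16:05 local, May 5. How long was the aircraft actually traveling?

7 hours

Kestrel Bay is 0:30 behind Sable Harbour.
Clock-face elapsed time (ignoring zones) is 6 hours 30 minutes.
Actual elapsed = 6 hours 30 minutes + 0:30 = 7 hours.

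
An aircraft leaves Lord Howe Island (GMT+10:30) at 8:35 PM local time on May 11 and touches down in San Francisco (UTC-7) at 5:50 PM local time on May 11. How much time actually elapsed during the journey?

14 hours 45 minutes

Departure in UTC: 8:35 PM − 10:30 = 10:05 AM on May 11.
Arrival in UTC: 5:50 PM + 7:00 = 12:50 AM on May 12.
Elapsed = 12:50 AM − 10:05 AM (+1 day) = 14 hours 45 minutes.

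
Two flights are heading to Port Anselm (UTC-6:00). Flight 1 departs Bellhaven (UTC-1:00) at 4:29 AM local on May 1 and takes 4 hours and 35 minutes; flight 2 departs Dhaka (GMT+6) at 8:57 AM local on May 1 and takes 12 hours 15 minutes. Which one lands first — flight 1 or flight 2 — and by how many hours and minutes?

the first, by 5 hours 8 minutes

Flight 1 in UTC: 4:29 AM + 1:00 = 5:29 AM on May 1.
+4 hours and 35 minutes → arrive 10:04 AM UTC on May 1.
Flight 2 in UTC: 8:57 AM − 6:00 = 2:57 AM on May 1.
+12 hours and 15 minutes → arrive 3:12 PM UTC on May 1.
Flight 1 lands earlier by 5 hours 8 minutes.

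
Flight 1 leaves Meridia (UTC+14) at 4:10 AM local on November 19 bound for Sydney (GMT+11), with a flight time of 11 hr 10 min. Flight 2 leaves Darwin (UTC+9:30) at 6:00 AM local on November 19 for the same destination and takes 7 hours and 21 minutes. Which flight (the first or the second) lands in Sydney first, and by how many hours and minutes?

the first, by 2 hours 31 minutes

Flight 1 in UTC: 4:10 AM − 14:00 = 2:10 PM on Nov 18.
+11 hours 10 minutes → arrive 1:20 AM UTC on Nov 19.
Flight 2 in UTC: 6:00 AM − 9:30 = 8:30 PM on Nov 18.
+7 hours and 21 minutes → arrive 3:51 AM UTC on Nov 19.
Flight 1 lands earlier by 2 hours 31 minutes.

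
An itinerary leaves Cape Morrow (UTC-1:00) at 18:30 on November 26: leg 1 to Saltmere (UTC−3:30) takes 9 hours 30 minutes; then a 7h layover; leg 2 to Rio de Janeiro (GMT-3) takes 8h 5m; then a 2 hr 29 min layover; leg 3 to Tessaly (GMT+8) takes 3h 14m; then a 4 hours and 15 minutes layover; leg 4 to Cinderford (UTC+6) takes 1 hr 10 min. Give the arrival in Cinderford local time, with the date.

13:13 on November 28

Convert departure to UTC: 18:30 + 1:00 = 19:30 UTC on Nov 26.
Add 9 hours 30 minutes leg 1 → 05:00 UTC (Nov 27).
Add 7 hours layover in Saltmere → 12:00 UTC.
Add 8 hours and 5 minutes leg 2 → 20:05 UTC.
Add 2 hours and 29 minutes layover in Rio de Janeiro → 22:34 UTC.
Add 3 hours and 14 minutes leg 3 → 01:48 UTC (Nov 28).
Add 4 hours 15 minutes layover in Tessaly → 06:03 UTC.
Add 1 hour and 10 minutes leg 4 → 07:13 UTC.
Cinderford is UTC+6:00, so local arrival = 07:13 + 6:00 = 13:13 on Nov 28.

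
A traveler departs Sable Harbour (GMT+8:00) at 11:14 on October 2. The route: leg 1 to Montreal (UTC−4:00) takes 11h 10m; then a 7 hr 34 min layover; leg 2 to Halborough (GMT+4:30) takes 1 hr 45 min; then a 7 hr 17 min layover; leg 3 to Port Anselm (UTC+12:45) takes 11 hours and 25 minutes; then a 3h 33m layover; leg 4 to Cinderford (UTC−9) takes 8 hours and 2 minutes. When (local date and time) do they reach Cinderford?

21:00 on October 3

Convert departure to UTC: 11:14 − 8:00 = 03:14 UTC on Oct 2.
Add 11 hours and 10 minutes leg 1 → 14:24 UTC.
Add 7 hours and 34 minutes layover in Montreal → 21:58 UTC.
Add 1 hour 45 minutes leg 2 → 23:43 UTC.
Add 7 hours 17 minutes layover in Halborough → 07:00 UTC (Oct 3).
Add 11 hours and 25 minutes leg 3 → 18:25 UTC.
Add 3 hours and 33 minutes layover in Port Anselm → 21:58 UTC.
Add 8 hours and 2 minutes leg 4 → 06:00 UTC (Oct 4).
Cinderford is UTC−9:00, so local arrival = 06:00 − 9:00 = 21:00 on Oct 3.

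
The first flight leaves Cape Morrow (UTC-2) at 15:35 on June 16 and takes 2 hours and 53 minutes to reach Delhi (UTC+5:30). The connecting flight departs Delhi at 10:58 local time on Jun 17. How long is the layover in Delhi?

9 hours

Convert departure to UTC: 15:35 + 2:00 = 17:35 UTC on Jun 16.
Add 2 hours 53 minutes flight time → 20:28 UTC.
Delhi is UTC+5:30, so local arrival = 20:28 + 5:30 = 01:58 on Jun 17.
Layover = 10:58 − 01:58 = 9 hours.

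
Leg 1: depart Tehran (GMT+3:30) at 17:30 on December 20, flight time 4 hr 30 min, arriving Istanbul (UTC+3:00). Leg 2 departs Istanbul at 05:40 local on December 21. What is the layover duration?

Convert departure to UTC: 17:30 − 3:30 = 14:00 UTC on Dec 20.
Add 4 hours and 30 minutes flight time → 18:30 UTC.
Istanbul is UTC+3:00, so local arrival = 18:30 + 3:00 = 21:30 on Dec 20.
Layover = 05:40 − 21:30 (+1 day) = 8 hours 10 minutes.

8 hours 10 minutes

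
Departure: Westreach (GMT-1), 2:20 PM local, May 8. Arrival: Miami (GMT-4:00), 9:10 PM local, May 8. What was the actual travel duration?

Departure in UTC: 2:20 PM + 1:00 = 3:20 PM on May 8.
Arrival in UTC: 9:10 PM + 4:00 = 1:10 AM on May 9.
Elapsed = 1:10 AM − 3:20 PM (+1 day) = 9 hours 50 minutes.

9 hours 50 minutes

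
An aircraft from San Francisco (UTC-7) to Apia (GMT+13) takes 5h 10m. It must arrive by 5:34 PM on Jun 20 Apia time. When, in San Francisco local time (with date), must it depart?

Target arrival in UTC: 5:34 PM − 13:00 = 4:34 AM on Jun 20.
Subtract 5 hours 10 minutes → departure 11:24 PM UTC on Jun 19.
San Francisco is UTC−7:00: 11:24 PM − 7:00 = 4:24 PM on Jun 19.

4:24 PM on Jun 19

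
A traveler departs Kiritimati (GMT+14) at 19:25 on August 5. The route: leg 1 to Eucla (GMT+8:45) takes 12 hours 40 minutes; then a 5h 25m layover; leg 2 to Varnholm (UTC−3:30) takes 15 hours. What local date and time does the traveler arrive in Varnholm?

Convert departure to UTC: 19:25 − 14:00 = 05:25 UTC on Aug 5.
Add 12 hours 40 minutes leg 1 → 18:05 UTC.
Add 5 hours and 25 minutes layover in Eucla → 23:30 UTC.
Add 15 hours leg 2 → 14:30 UTC (Aug 6).
Varnholm is UTC−3:30, so local arrival = 14:30 − 3:30 = 11:00 on Aug 6.

11:00 on Aug 6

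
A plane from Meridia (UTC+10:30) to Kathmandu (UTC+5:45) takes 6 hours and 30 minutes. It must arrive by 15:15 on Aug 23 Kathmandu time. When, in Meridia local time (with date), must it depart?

Target arrival in UTC: 15:15 − 5:45 = 09:30 on Aug 23.
Subtract 6 hours and 30 minutes → departure 03:00 UTC on Aug 23.
Meridia is UTC+10:30: 03:00 + 10:30 = 13:30 on Aug 23.

13:30 on August 23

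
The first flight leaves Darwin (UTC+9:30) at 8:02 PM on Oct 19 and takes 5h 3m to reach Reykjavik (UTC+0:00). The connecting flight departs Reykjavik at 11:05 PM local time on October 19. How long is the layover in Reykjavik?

Convert departure to UTC: 8:02 PM − 9:30 = 10:32 AM UTC on Oct 19.
Add 5 hours and 3 minutes flight time → 3:35 PM UTC.
Reykjavik is UTC+0, so local arrival is the same: 3:35 PM on Oct 19.
Layover = 11:05 PM − 3:35 PM = 7 hours 30 minutes.

7 hours 30 minutes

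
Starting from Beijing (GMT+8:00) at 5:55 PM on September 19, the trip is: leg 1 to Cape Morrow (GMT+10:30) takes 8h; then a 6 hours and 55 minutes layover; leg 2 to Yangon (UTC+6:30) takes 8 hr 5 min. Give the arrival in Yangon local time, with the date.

Convert departure to UTC: 5:55 PM − 8:00 = 9:55 AM UTC on Sep 19.
Add 8 hours leg 1 → 5:55 PM UTC.
Add 6 hours and 55 minutes layover in Cape Morrow → 12:50 AM UTC (Sep 20).
Add 8 hours and 5 minutes leg 2 → 8:55 AM UTC.
Yangon is UTC+6:30, so local arrival = 8:55 AM + 6:30 = 3:25 PM on Sep 20.

3:25 PM on Sep 20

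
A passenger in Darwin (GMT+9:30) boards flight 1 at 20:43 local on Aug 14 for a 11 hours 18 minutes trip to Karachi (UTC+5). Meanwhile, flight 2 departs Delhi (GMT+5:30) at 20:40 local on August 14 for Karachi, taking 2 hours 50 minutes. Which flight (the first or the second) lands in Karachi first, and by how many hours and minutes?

Flight 1 in UTC: 20:43 − 9:30 = 11:13 on Aug 14.
+11 hours 18 minutes → arrive 22:31 UTC on Aug 14.
Flight 2 in UTC: 20:40 − 5:30 = 15:10 on Aug 14.
+2 hours 50 minutes → arrive 18:00 UTC on Aug 14.
Flight 2 lands earlier by 4 hours 31 minutes.

the second, by 4 hours 31 minutes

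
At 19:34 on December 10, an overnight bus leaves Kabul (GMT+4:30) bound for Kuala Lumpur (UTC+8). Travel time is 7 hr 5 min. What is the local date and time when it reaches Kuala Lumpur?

Kuala Lumpur is 3:30 ahead of Kabul.
After 7 hours and 5 minutes it is 02:39 (Dec 11) in Kabul.
Shift by the zone difference: 02:39 + 3:30 = 06:09 on Dec 11 in Kuala Lumpur.

06:09 on December 11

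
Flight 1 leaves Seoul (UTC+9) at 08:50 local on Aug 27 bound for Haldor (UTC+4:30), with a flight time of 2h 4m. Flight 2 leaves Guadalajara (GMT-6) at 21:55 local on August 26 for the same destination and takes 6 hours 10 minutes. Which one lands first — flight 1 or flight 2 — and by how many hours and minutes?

Flight 1 in UTC: 08:50 − 9:00 = 23:50 on Aug 26.
+2 hours and 4 minutes → arrive 01:54 UTC on Aug 27.
Flight 2 in UTC: 21:55 + 6:00 = 03:55 on Aug 27.
+6 hours 10 minutes → arrive 10:05 UTC on Aug 27.
Flight 1 lands earlier by 8 hours 11 minutes.

the first, by 8 hours 11 minutes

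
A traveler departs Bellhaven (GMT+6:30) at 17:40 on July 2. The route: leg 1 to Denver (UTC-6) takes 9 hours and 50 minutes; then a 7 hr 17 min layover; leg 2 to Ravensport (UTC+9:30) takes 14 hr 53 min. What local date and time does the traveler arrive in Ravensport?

Convert departure to UTC: 17:40 − 6:30 = 11:10 UTC on Jul 2.
Add 9 hours 50 minutes leg 1 → 21:00 UTC.
Add 7 hours 17 minutes layover in Denver → 04:17 UTC (Jul 3).
Add 14 hours 53 minutes leg 2 → 19:10 UTC.
Ravensport is UTC+9:30, so local arrival = 19:10 + 9:30 = 04:40 on Jul 4.

04:40 on Jul 4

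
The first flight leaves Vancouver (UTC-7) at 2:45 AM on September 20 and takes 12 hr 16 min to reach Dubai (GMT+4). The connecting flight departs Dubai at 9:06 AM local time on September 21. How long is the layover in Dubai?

Convert departure to UTC: 2:45 AM + 7:00 = 9:45 AM UTC on Sep 20.
Add 12 hours and 16 minutes flight time → 10:01 PM UTC.
Dubai is UTC+4:00, so local arrival = 10:01 PM + 4:00 = 2:01 AM on Sep 21.
Layover = 9:06 AM − 2:01 AM = 7 hours 5 minutes.

7 hours 5 minutes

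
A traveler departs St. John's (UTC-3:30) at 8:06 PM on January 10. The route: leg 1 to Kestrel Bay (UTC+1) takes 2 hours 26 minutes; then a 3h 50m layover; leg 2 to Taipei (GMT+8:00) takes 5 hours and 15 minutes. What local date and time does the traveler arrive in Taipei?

Convert departure to UTC: 8:06 PM + 3:30 = 11:36 PM UTC on Jan 10.
Add 2 hours 26 minutes leg 1 → 2:02 AM UTC (Jan 11).
Add 3 hours and 50 minutes layover in Kestrel Bay → 5:52 AM UTC.
Add 5 hours and 15 minutes leg 2 → 11:07 AM UTC.
Taipei is UTC+8:00, so local arrival = 11:07 AM + 8:00 = 7:07 PM on Jan 11.

7:07 PM on January 11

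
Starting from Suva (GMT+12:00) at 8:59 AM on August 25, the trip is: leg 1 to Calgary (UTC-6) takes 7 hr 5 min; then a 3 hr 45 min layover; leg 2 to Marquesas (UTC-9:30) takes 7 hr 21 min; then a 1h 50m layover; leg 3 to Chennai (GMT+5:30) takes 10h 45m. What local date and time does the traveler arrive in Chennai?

9:15 AM on August 26

Convert departure to UTC: 8:59 AM − 12:00 = 8:59 PM UTC on Aug 24.
Add 7 hours and 5 minutes leg 1 → 4:04 AM UTC (Aug 25).
Add 3 hours 45 minutes layover in Calgary → 7:49 AM UTC.
Add 7 hours and 21 minutes leg 2 → 3:10 PM UTC.
Add 1 hour 50 minutes layover in Marquesas → 5:00 PM UTC.
Add 10 hours and 45 minutes leg 3 → 3:45 AM UTC (Aug 26).
Chennai is UTC+5:30, so local arrival = 3:45 AM + 5:30 = 9:15 AM on Aug 26.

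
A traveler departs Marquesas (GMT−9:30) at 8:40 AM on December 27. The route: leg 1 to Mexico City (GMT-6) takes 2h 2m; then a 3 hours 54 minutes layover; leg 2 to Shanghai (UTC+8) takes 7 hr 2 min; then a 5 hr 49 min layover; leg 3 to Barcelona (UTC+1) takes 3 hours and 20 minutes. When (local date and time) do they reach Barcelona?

Convert departure to UTC: 8:40 AM + 9:30 = 6:10 PM UTC on Dec 27.
Add 2 hours and 2 minutes leg 1 → 8:12 PM UTC.
Add 3 hours and 54 minutes layover in Mexico City → 12:06 AM UTC (Dec 28).
Add 7 hours 2 minutes leg 2 → 7:08 AM UTC.
Add 5 hours 49 minutes layover in Shanghai → 12:57 PM UTC.
Add 3 hours and 20 minutes leg 3 → 4:17 PM UTC.
Barcelona is UTC+1:00, so local arrival = 4:17 PM + 1:00 = 5:17 PM on Dec 28.

5:17 PM on December 28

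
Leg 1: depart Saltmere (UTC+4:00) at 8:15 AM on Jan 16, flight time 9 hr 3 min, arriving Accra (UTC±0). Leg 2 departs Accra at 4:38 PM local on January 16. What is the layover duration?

3 hours 20 minutes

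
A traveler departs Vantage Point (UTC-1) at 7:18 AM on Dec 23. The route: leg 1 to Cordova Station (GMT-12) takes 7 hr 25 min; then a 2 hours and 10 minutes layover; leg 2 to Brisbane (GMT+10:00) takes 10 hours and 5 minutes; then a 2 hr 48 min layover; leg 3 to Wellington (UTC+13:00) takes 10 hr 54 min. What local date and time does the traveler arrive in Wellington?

6:40 AM on Dec 25

Convert departure to UTC: 7:18 AM + 1:00 = 8:18 AM UTC on Dec 23.
Add 7 hours and 25 minutes leg 1 → 3:43 PM UTC.
Add 2 hours and 10 minutes layover in Cordova Station → 5:53 PM UTC.
Add 10 hours 5 minutes leg 2 → 3:58 AM UTC (Dec 24).
Add 2 hours 48 minutes layover in Brisbane → 6:46 AM UTC.
Add 10 hours 54 minutes leg 3 → 5:40 PM UTC.
Wellington is UTC+13:00, so local arrival = 5:40 PM + 13:00 = 6:40 AM on Dec 25.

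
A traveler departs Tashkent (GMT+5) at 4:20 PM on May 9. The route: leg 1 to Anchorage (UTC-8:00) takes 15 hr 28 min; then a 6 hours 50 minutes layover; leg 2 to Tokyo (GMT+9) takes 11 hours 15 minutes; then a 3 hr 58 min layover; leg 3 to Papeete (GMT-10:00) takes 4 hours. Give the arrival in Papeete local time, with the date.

6:51 PM on May 10

Convert departure to UTC: 4:20 PM − 5:00 = 11:20 AM UTC on May 9.
Add 15 hours 28 minutes leg 1 → 2:48 AM UTC (May 10).
Add 6 hours and 50 minutes layover in Anchorage → 9:38 AM UTC.
Add 11 hours and 15 minutes leg 2 → 8:53 PM UTC.
Add 3 hours and 58 minutes layover in Tokyo → 12:51 AM UTC (May 11).
Add 4 hours leg 3 → 4:51 AM UTC.
Papeete is UTC−10:00, so local arrival = 4:51 AM − 10:00 = 6:51 PM on May 10.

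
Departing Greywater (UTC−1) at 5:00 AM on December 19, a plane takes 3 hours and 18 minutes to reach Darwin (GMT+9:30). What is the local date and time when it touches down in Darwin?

Convert departure to UTC: 5:00 AM + 1:00 = 6:00 AM UTC on Dec 19.
Add 3 hours 18 minutes travel time → 9:18 AM UTC.
Darwin is UTC+9:30, so local arrival = 9:18 AM + 9:30 = 6:48 PM on Dec 19.

6:48 PM on December 19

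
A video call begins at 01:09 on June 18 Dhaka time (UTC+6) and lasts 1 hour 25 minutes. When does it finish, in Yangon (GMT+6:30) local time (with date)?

Yangon is 0:30 ahead of Dhaka.
After 1 hour 25 minutes it is 02:34 in Dhaka.
Shift by the zone difference: 02:34 + 0:30 = 03:04 on Jun 18 in Yangon.

03:04 on June 18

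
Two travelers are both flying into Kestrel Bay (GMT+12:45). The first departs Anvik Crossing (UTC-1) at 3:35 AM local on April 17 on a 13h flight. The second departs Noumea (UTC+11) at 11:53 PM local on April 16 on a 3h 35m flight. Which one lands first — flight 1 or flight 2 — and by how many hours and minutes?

Flight 1 in UTC: 3:35 AM + 1:00 = 4:35 AM on Apr 17.
+13 hours → arrive 5:35 PM UTC on Apr 17.
Flight 2 in UTC: 11:53 PM − 11:00 = 12:53 PM on Apr 16.
+3 hours 35 minutes → arrive 4:28 PM UTC on Apr 16.
Flight 2 lands earlier by 25 hours 7 minutes.

the second, by 25 hours 7 minutes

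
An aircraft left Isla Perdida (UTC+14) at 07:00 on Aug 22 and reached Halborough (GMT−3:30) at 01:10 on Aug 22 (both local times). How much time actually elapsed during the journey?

11 hours 40 minutes

Departure in UTC: 07:00 − 14:00 = 17:00 on Aug 21.
Arrival in UTC: 01:10 + 3:30 = 04:40 on Aug 22.
Elapsed = 04:40 − 17:00 (+1 day) = 11 hours 40 minutes.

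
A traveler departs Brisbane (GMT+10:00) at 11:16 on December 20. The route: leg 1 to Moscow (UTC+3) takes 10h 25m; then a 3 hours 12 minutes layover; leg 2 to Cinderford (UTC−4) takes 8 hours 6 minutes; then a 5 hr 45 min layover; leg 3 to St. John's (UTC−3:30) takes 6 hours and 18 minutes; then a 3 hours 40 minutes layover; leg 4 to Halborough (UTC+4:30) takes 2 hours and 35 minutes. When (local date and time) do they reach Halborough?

Convert departure to UTC: 11:16 − 10:00 = 01:16 UTC on Dec 20.
Add 10 hours 25 minutes leg 1 → 11:41 UTC.
Add 3 hours 12 minutes layover in Moscow → 14:53 UTC.
Add 8 hours 6 minutes leg 2 → 22:59 UTC.
Add 5 hours and 45 minutes layover in Cinderford → 04:44 UTC (Dec 21).
Add 6 hours and 18 minutes leg 3 → 11:02 UTC.
Add 3 hours 40 minutes layover in St. John's → 14:42 UTC.
Add 2 hours 35 minutes leg 4 → 17:17 UTC.
Halborough is UTC+4:30, so local arrival = 17:17 + 4:30 = 21:47 on Dec 21.

21:47 on December 21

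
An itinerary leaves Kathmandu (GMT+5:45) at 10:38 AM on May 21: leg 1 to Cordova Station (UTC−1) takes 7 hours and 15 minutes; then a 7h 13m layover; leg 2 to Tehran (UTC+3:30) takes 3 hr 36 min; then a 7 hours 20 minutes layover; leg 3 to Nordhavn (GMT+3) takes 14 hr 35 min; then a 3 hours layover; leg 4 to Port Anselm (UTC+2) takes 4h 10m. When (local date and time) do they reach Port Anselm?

6:02 AM on May 23

Convert departure to UTC: 10:38 AM − 5:45 = 4:53 AM UTC on May 21.
Add 7 hours and 15 minutes leg 1 → 12:08 PM UTC.
Add 7 hours 13 minutes layover in Cordova Station → 7:21 PM UTC.
Add 3 hours 36 minutes leg 2 → 10:57 PM UTC.
Add 7 hours and 20 minutes layover in Tehran → 6:17 AM UTC (May 22).
Add 14 hours 35 minutes leg 3 → 8:52 PM UTC.
Add 3 hours layover in Nordhavn → 11:52 PM UTC.
Add 4 hours 10 minutes leg 4 → 4:02 AM UTC (May 23).
Port Anselm is UTC+2:00, so local arrival = 4:02 AM + 2:00 = 6:02 AM on May 23.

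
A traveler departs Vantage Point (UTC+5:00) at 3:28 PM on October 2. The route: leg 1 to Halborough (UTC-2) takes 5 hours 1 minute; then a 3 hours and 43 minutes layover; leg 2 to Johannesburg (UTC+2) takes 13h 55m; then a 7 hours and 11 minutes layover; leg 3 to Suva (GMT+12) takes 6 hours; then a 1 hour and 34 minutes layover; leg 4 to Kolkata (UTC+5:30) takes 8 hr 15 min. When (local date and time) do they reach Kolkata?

1:37 PM on October 4

Convert departure to UTC: 3:28 PM − 5:00 = 10:28 AM UTC on Oct 2.
Add 5 hours and 1 minute leg 1 → 3:29 PM UTC.
Add 3 hours and 43 minutes layover in Halborough → 7:12 PM UTC.
Add 13 hours and 55 minutes leg 2 → 9:07 AM UTC (Oct 3).
Add 7 hours and 11 minutes layover in Johannesburg → 4:18 PM UTC.
Add 6 hours leg 3 → 10:18 PM UTC.
Add 1 hour and 34 minutes layover in Suva → 11:52 PM UTC.
Add 8 hours 15 minutes leg 4 → 8:07 AM UTC (Oct 4).
Kolkata is UTC+5:30, so local arrival = 8:07 AM + 5:30 = 1:37 PM on Oct 4.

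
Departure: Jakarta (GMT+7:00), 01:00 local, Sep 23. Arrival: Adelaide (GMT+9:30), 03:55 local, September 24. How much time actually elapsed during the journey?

24 hours 25 minutes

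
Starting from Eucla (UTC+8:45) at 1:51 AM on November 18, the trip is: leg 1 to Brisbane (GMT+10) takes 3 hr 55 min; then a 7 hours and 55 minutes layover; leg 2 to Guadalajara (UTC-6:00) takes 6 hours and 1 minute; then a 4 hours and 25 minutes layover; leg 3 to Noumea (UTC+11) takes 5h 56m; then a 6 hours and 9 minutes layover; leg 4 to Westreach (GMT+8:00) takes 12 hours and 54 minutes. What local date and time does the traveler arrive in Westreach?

12:21 AM on November 20

Convert departure to UTC: 1:51 AM − 8:45 = 5:06 PM UTC on Nov 17.
Add 3 hours 55 minutes leg 1 → 9:01 PM UTC.
Add 7 hours 55 minutes layover in Brisbane → 4:56 AM UTC (Nov 18).
Add 6 hours and 1 minute leg 2 → 10:57 AM UTC.
Add 4 hours 25 minutes layover in Guadalajara → 3:22 PM UTC.
Add 5 hours and 56 minutes leg 3 → 9:18 PM UTC.
Add 6 hours 9 minutes layover in Noumea → 3:27 AM UTC (Nov 19).
Add 12 hours and 54 minutes leg 4 → 4:21 PM UTC.
Westreach is UTC+8:00, so local arrival = 4:21 PM + 8:00 = 12:21 AM on Nov 20.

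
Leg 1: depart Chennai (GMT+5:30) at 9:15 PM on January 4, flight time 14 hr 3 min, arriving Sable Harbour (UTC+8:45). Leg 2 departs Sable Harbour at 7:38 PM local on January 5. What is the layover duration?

Convert departure to UTC: 9:15 PM − 5:30 = 3:45 PM UTC on Jan 4.
Add 14 hours 3 minutes flight time → 5:48 AM UTC (Jan 5).
Sable Harbour is UTC+8:45, so local arrival = 5:48 AM + 8:45 = 2:33 PM on Jan 5.
Layover = 7:38 PM − 2:33 PM = 5 hours 5 minutes.

5 hours 5 minutes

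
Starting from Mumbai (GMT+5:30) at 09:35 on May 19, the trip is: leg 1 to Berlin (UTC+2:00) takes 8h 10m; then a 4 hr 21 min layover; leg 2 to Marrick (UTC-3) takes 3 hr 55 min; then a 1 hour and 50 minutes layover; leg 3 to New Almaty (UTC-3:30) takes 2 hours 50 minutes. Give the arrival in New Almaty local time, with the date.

Convert departure to UTC: 09:35 − 5:30 = 04:05 UTC on May 19.
Add 8 hours 10 minutes leg 1 → 12:15 UTC.
Add 4 hours and 21 minutes layover in Berlin → 16:36 UTC.
Add 3 hours and 55 minutes leg 2 → 20:31 UTC.
Add 1 hour 50 minutes layover in Marrick → 22:21 UTC.
Add 2 hours and 50 minutes leg 3 → 01:11 UTC (May 20).
New Almaty is UTC−3:30, so local arrival = 01:11 − 3:30 = 21:41 on May 19.

21:41 on May 19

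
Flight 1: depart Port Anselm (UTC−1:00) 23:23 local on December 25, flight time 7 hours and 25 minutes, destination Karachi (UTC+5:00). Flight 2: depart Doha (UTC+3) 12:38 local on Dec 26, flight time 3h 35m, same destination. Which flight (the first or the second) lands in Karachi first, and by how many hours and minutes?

the first, by 5 hours 25 minutes

Flight 1 in UTC: 23:23 + 1:00 = 00:23 on Dec 26.
+7 hours and 25 minutes → arrive 07:48 UTC on Dec 26.
Flight 2 in UTC: 12:38 − 3:00 = 09:38 on Dec 26.
+3 hours 35 minutes → arrive 13:13 UTC on Dec 26.
Flight 1 lands earlier by 5 hours 25 minutes.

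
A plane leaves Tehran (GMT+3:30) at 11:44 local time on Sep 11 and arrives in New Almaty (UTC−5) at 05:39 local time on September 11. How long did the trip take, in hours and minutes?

2 hours 25 minutes

Departure in UTC: 11:44 − 3:30 = 08:14 on Sep 11.
Arrival in UTC: 05:39 + 5:00 = 10:39 on Sep 11.
Elapsed = 10:39 − 08:14 = 2 hours 25 minutes.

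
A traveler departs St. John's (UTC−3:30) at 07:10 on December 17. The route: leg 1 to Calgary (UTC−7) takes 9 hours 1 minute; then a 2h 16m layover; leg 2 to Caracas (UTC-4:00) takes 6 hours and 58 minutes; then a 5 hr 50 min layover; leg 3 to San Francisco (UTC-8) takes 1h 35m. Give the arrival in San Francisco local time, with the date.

04:20 on Dec 18

Convert departure to UTC: 07:10 + 3:30 = 10:40 UTC on Dec 17.
Add 9 hours 1 minute leg 1 → 19:41 UTC.
Add 2 hours 16 minutes layover in Calgary → 21:57 UTC.
Add 6 hours 58 minutes leg 2 → 04:55 UTC (Dec 18).
Add 5 hours and 50 minutes layover in Caracas → 10:45 UTC.
Add 1 hour 35 minutes leg 3 → 12:20 UTC.
San Francisco is UTC−8:00, so local arrival = 12:20 − 8:00 = 04:20 on Dec 18.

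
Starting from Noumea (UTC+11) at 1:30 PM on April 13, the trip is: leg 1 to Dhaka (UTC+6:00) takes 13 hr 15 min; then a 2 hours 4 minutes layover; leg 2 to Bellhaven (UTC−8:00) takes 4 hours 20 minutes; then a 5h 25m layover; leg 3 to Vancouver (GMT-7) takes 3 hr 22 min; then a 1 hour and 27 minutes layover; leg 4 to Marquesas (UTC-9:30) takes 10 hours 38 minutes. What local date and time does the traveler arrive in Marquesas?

Convert departure to UTC: 1:30 PM − 11:00 = 2:30 AM UTC on Apr 13.
Add 13 hours 15 minutes leg 1 → 3:45 PM UTC.
Add 2 hours 4 minutes layover in Dhaka → 5:49 PM UTC.
Add 4 hours 20 minutes leg 2 → 10:09 PM UTC.
Add 5 hours and 25 minutes layover in Bellhaven → 3:34 AM UTC (Apr 14).
Add 3 hours and 22 minutes leg 3 → 6:56 AM UTC.
Add 1 hour and 27 minutes layover in Vancouver → 8:23 AM UTC.
Add 10 hours 38 minutes leg 4 → 7:01 PM UTC.
Marquesas is UTC−9:30, so local arrival = 7:01 PM − 9:30 = 9:31 AM on Apr 14.

9:31 AM on Apr 14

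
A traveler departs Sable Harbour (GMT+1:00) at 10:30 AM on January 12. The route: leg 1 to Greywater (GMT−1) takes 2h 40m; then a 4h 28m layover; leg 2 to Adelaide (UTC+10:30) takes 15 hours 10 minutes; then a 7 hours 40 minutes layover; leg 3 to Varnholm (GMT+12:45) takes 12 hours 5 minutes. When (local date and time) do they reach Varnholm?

4:18 PM on January 14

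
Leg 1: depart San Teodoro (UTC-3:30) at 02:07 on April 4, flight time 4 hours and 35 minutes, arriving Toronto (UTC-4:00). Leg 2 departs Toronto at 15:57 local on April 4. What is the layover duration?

9 hours 45 minutes

Convert departure to UTC: 02:07 + 3:30 = 05:37 UTC on Apr 4.
Add 4 hours 35 minutes flight time → 10:12 UTC.
Toronto is UTC−4:00, so local arrival = 10:12 − 4:00 = 06:12 on Apr 4.
Layover = 15:57 − 06:12 = 9 hours 45 minutes.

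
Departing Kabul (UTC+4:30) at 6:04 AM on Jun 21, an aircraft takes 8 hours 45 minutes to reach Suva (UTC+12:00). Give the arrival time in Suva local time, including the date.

10:19 PM on June 21

Convert departure to UTC: 6:04 AM − 4:30 = 1:34 AM UTC on Jun 21.
Add 8 hours and 45 minutes travel time → 10:19 AM UTC.
Suva is UTC+12:00, so local arrival = 10:19 AM + 12:00 = 10:19 PM on Jun 21.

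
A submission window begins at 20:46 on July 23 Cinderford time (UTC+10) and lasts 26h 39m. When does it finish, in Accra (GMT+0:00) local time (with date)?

13:25 on Jul 24

Convert start to UTC: 20:46 − 10:00 = 10:46 UTC on Jul 23.
Add 26 hours and 39 minutes duration → 13:25 UTC (Jul 24).
Accra is UTC+0, so local end time is the same: 13:25 on Jul 24.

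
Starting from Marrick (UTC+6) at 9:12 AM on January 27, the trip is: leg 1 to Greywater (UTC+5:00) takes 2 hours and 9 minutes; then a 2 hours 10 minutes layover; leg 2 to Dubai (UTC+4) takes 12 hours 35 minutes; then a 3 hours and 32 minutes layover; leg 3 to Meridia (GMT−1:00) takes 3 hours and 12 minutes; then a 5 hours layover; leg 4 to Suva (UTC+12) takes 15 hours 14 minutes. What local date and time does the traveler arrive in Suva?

Convert departure to UTC: 9:12 AM − 6:00 = 3:12 AM UTC on Jan 27.
Add 2 hours and 9 minutes leg 1 → 5:21 AM UTC.
Add 2 hours and 10 minutes layover in Greywater → 7:31 AM UTC.
Add 12 hours and 35 minutes leg 2 → 8:06 PM UTC.
Add 3 hours 32 minutes layover in Dubai → 11:38 PM UTC.
Add 3 hours 12 minutes leg 3 → 2:50 AM UTC (Jan 28).
Add 5 hours layover in Meridia → 7:50 AM UTC.
Add 15 hours 14 minutes leg 4 → 11:04 PM UTC.
Suva is UTC+12:00, so local arrival = 11:04 PM + 12:00 = 11:04 AM on Jan 29.

11:04 AM on January 29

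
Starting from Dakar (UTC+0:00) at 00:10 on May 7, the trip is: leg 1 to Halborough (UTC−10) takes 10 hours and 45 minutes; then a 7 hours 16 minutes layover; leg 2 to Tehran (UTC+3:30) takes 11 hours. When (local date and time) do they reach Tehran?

08:41 on May 8

Dakar is at UTC+0, so departure is already 00:10 UTC on May 7.
Add 10 hours and 45 minutes leg 1 → 10:55 UTC.
Add 7 hours and 16 minutes layover in Halborough → 18:11 UTC.
Add 11 hours leg 2 → 05:11 UTC (May 8).
Tehran is UTC+3:30, so local arrival = 05:11 + 3:30 = 08:41 on May 8.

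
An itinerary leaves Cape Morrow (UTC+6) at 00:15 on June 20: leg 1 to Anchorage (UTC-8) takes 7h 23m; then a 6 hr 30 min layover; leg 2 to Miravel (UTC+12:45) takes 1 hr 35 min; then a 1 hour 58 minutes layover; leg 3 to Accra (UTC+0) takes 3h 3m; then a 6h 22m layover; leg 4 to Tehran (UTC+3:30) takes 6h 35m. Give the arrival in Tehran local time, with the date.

Convert departure to UTC: 00:15 − 6:00 = 18:15 UTC on Jun 19.
Add 7 hours and 23 minutes leg 1 → 01:38 UTC (Jun 20).
Add 6 hours 30 minutes layover in Anchorage → 08:08 UTC.
Add 1 hour and 35 minutes leg 2 → 09:43 UTC.
Add 1 hour and 58 minutes layover in Miravel → 11:41 UTC.
Add 3 hours 3 minutes leg 3 → 14:44 UTC.
Add 6 hours and 22 minutes layover in Accra → 21:06 UTC.
Add 6 hours 35 minutes leg 4 → 03:41 UTC (Jun 21).
Tehran is UTC+3:30, so local arrival = 03:41 + 3:30 = 07:11 on Jun 21.

07:11 on June 21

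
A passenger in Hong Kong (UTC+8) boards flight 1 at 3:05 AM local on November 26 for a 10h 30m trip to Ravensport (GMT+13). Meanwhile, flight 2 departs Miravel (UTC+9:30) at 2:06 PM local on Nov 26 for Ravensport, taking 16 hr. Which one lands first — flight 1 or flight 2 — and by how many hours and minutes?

the first, by 15 hours 1 minute

Flight 1 in UTC: 3:05 AM − 8:00 = 7:05 PM on Nov 25.
+10 hours and 30 minutes → arrive 5:35 AM UTC on Nov 26.
Flight 2 in UTC: 2:06 PM − 9:30 = 4:36 AM on Nov 26.
+16 hours → arrive 8:36 PM UTC on Nov 26.
Flight 1 lands earlier by 15 hours 1 minute.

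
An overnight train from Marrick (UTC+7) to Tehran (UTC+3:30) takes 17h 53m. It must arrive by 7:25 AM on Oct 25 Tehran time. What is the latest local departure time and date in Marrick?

5:02 PM on Oct 24

Target arrival in UTC: 7:25 AM − 3:30 = 3:55 AM on Oct 25.
Subtract 17 hours and 53 minutes → departure 10:02 AM UTC on Oct 24.
Marrick is UTC+7:00: 10:02 AM + 7:00 = 5:02 PM on Oct 24.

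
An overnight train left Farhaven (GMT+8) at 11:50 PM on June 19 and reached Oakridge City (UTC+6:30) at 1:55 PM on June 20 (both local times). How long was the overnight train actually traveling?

15 hours 35 minutes

Departure in UTC: 11:50 PM − 8:00 = 3:50 PM on Jun 19.
Arrival in UTC: 1:55 PM − 6:30 = 7:25 AM on Jun 20.
Elapsed = 7:25 AM − 3:50 PM (+1 day) = 15 hours 35 minutes.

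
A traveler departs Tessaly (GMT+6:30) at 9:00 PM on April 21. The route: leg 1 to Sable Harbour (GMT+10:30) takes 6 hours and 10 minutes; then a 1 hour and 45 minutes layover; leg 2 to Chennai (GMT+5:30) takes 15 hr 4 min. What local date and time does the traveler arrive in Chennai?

6:59 PM on Apr 22

Convert departure to UTC: 9:00 PM − 6:30 = 2:30 PM UTC on Apr 21.
Add 6 hours and 10 minutes leg 1 → 8:40 PM UTC.
Add 1 hour and 45 minutes layover in Sable Harbour → 10:25 PM UTC.
Add 15 hours and 4 minutes leg 2 → 1:29 PM UTC (Apr 22).
Chennai is UTC+5:30, so local arrival = 1:29 PM + 5:30 = 6:59 PM on Apr 22.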